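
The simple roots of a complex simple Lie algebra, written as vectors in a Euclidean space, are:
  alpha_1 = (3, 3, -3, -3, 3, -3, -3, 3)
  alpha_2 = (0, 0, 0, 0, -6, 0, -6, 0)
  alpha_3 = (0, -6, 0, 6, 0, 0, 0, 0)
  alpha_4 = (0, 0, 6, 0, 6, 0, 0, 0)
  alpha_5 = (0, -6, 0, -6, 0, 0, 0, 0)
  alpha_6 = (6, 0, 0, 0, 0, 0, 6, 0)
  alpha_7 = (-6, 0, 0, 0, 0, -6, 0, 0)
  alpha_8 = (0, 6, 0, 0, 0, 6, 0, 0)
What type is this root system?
type E_8

Compute the Cartan integers a_ij = 2(alpha_i, alpha_j)/(alpha_j, alpha_j); the resulting 8x8 Cartan matrix is
[[2, 0, -1, 0, 0, 0, 0, 0], [0, 2, 0, -1, 0, -1, 0, 0], [-1, 0, 2, 0, 0, 0, 0, -1], [0, -1, 0, 2, 0, 0, 0, 0], [0, 0, 0, 0, 2, 0, 0, -1], [0, -1, 0, 0, 0, 2, -1, 0], [0, 0, 0, 0, 0, -1, 2, -1], [0, 0, -1, 0, -1, 0, -1, 2]].
All simple roots have the same length, so the diagram is simply laced. The associated Dynkin diagram is a chain of 7 nodes with one extra node attached to the third node from one end (E_8), so the type is E_8.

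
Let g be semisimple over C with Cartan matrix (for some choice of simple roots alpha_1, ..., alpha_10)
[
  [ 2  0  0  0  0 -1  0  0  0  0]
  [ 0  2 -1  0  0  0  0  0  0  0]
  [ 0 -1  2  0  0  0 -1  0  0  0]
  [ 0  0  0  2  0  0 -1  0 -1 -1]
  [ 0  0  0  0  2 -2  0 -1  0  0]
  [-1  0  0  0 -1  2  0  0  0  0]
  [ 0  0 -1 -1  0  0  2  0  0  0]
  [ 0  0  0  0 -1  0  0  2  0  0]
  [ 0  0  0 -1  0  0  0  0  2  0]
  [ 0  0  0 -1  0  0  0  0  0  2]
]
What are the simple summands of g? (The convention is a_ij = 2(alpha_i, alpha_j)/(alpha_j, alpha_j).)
D6 + F4

The diagram associated to this matrix has two connected components: the simple roots {alpha_2, alpha_3, alpha_4, alpha_7, alpha_9, alpha_10} form a chain of 4 nodes with a fork of two nodes at one end (D_6), and {alpha_1, alpha_5, alpha_6, alpha_8} form a chain of 4 nodes with a double edge between the middle two (F_4). A semisimple Lie algebra decomposes uniquely as the direct sum of simple ideals, one per connected component of its Dynkin diagram, so g ≅ D_6 ⊕ F_4 (dimension 66 + 52 = 118).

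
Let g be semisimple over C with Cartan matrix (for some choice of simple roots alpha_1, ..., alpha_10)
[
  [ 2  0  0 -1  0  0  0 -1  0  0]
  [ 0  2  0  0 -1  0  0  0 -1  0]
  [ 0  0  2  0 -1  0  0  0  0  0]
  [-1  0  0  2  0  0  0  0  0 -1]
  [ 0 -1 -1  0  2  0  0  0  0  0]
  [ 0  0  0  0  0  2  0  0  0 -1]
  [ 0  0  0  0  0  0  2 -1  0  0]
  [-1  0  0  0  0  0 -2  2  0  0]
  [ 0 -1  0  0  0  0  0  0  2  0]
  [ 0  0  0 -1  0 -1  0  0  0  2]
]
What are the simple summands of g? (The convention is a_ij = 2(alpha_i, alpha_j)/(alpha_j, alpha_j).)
The diagram associated to this matrix has two connected components: the simple roots {alpha_2, alpha_3, alpha_5, alpha_9} form a chain of 4 nodes with single edges (A_4), and {alpha_1, alpha_4, alpha_6, alpha_7, alpha_8, alpha_10} form a chain of 6 nodes with a double edge at one end; the terminal node there is the unique short simple root (B_6). A semisimple Lie algebra decomposes uniquely as the direct sum of simple ideals, one per connected component of its Dynkin diagram, so g ≅ A_4 ⊕ B_6 (dimension 24 + 78 = 102).

A4 ⊕ B6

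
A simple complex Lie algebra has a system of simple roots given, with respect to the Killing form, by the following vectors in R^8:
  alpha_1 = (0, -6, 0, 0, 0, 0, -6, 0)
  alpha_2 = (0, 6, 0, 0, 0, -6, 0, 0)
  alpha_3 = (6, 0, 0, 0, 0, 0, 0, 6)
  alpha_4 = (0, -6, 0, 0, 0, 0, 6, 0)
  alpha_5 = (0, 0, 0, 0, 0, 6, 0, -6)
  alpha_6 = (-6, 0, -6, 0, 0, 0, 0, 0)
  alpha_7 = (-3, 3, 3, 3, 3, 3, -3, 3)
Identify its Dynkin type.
Compute the Cartan integers a_ij = 2(alpha_i, alpha_j)/(alpha_j, alpha_j); the resulting 7x7 Cartan matrix is
[[2, -1, 0, 0, 0, 0, 0], [-1, 2, 0, -1, -1, 0, 0], [0, 0, 2, 0, -1, -1, 0], [0, -1, 0, 2, 0, 0, -1], [0, -1, -1, 0, 2, 0, 0], [0, 0, -1, 0, 0, 2, 0], [0, 0, 0, -1, 0, 0, 2]].
All simple roots have the same length, so the diagram is simply laced. The associated Dynkin diagram is a chain of 6 nodes with one extra node attached to the third node from one end (E_7), so the type is E_7.

E_7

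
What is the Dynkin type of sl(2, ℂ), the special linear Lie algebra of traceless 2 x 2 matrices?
This is sl(2), which has dimension 2^2 - 1 = 3 and rank 2 - 1 = 1 (a Cartan subalgebra is the diagonal traceless matrices). In the classification of classical Lie algebras, the special linear algebra sl(n+1) has type A_n; here n = 1, so the Dynkin diagram is a chain of 1 nodes with single edges (A_1). Hence the type is A_1.

type A_1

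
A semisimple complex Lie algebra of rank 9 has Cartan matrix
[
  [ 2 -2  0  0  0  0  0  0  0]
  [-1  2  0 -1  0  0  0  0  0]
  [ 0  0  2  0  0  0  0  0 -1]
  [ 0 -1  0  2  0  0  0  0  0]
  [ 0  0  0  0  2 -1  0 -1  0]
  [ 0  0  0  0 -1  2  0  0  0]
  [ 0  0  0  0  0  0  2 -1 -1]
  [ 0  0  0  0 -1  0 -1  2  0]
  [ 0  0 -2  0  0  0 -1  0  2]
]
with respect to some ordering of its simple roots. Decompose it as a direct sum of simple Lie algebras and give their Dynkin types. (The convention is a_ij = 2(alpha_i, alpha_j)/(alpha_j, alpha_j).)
type B_6 + type C_3

The diagram associated to this matrix has two connected components: the simple roots {alpha_3, alpha_5, alpha_6, alpha_7, alpha_8, alpha_9} form a chain of 6 nodes with a double edge at one end; the terminal node there is the unique short simple root (B_6), and {alpha_1, alpha_2, alpha_4} form a chain of 3 nodes with a double edge at one end; the terminal node there is the unique long simple root (C_3). A semisimple Lie algebra decomposes uniquely as the direct sum of simple ideals, one per connected component of its Dynkin diagram, so g ≅ B_6 ⊕ C_3 (dimension 78 + 21 = 99).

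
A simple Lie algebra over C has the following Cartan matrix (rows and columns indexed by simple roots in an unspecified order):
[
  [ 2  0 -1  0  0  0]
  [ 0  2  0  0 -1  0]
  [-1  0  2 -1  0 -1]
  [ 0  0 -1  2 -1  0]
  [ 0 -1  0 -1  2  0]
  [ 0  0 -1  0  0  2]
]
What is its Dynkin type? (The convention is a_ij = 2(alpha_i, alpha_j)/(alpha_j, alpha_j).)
The matrix has rank 6 with 2's on the diagonal. Reading the off-diagonal entries as Dynkin edges (a single edge where a_ij = a_ji = -1; a double or triple edge where a_ij * a_ji = 2 or 3), the diagram is a chain of 4 nodes with a fork of two nodes at one end (D_6). One simple-root ordering that puts it in standard form is (alpha_2, alpha_5, alpha_4, alpha_3, alpha_6, alpha_1). So the algebra is type D_6, i.e. so(12).

D6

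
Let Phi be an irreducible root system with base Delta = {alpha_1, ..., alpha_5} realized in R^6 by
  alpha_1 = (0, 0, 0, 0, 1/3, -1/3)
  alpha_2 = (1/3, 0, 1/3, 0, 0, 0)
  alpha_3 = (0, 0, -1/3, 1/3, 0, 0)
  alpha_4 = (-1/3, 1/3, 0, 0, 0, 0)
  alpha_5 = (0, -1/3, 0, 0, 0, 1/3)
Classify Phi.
A_5

Compute the Cartan integers a_ij = 2(alpha_i, alpha_j)/(alpha_j, alpha_j); the resulting 5x5 Cartan matrix is
[[2, 0, 0, 0, -1], [0, 2, -1, -1, 0], [0, -1, 2, 0, 0], [0, -1, 0, 2, -1], [-1, 0, 0, -1, 2]].
All simple roots have the same length, so the diagram is simply laced. The associated Dynkin diagram is a chain of 5 nodes with single edges (A_5), so the type is A_5 (the algebra sl(6)).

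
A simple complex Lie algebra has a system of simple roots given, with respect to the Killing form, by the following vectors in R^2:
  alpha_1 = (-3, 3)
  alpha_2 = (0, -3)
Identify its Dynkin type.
Compute the Cartan integers a_ij = 2(alpha_i, alpha_j)/(alpha_j, alpha_j); the resulting 2x2 Cartan matrix is
[[2, -2], [-1, 2]].
The roots have two lengths (squared-length ratio 2:1); the short ones are alpha_{2}. The associated Dynkin diagram is a chain of 2 nodes with a double edge at one end; the terminal node there is the unique short simple root (B_2), so the type is B_2 (the algebra so(5)).

B_2 (so(5))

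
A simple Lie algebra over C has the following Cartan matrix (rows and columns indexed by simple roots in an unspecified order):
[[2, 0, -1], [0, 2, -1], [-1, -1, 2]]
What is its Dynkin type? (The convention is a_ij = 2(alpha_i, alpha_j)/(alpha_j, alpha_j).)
The matrix has rank 3 with 2's on the diagonal. Reading the off-diagonal entries as Dynkin edges (a single edge where a_ij = a_ji = -1; a double or triple edge where a_ij * a_ji = 2 or 3), the diagram is a chain of 3 nodes with single edges (A_3). One simple-root ordering that puts it in standard form is (alpha_2, alpha_3, alpha_1). So the algebra is type A_3, i.e. sl(4).

type A_3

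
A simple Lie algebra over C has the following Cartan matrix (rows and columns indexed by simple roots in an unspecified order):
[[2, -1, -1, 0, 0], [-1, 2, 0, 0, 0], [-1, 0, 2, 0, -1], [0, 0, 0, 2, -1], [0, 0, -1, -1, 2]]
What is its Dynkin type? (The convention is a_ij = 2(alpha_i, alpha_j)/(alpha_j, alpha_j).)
The matrix has rank 5 with 2's on the diagonal. Reading the off-diagonal entries as Dynkin edges (a single edge where a_ij = a_ji = -1; a double or triple edge where a_ij * a_ji = 2 or 3), the diagram is a chain of 5 nodes with single edges (A_5). One simple-root ordering that puts it in standard form is (alpha_4, alpha_5, alpha_3, alpha_1, alpha_2). So the algebra is type A_5, i.e. sl(6).

A5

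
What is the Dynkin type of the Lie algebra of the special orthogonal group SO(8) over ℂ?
This is so(8) with 8 even, which has dimension 8(8-1)/2 = 28 and rank 8/2 = 4. In the classification of classical Lie algebras, the orthogonal algebra so(2n) in an even number of variables has type D_n; here n = 4, so the Dynkin diagram is a chain of 2 nodes with a fork of two nodes at one end (D_4). Hence the type is D_4.

D_4 (so(8))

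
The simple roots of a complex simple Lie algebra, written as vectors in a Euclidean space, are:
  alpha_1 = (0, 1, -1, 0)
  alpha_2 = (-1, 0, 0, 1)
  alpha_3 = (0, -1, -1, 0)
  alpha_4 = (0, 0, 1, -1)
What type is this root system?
D4

Compute the Cartan integers a_ij = 2(alpha_i, alpha_j)/(alpha_j, alpha_j); the resulting 4x4 Cartan matrix is
[[2, 0, 0, -1], [0, 2, 0, -1], [0, 0, 2, -1], [-1, -1, -1, 2]].
All simple roots have the same length, so the diagram is simply laced. The associated Dynkin diagram is a chain of 2 nodes with a fork of two nodes at one end (D_4), so the type is D_4 (the algebra so(8)).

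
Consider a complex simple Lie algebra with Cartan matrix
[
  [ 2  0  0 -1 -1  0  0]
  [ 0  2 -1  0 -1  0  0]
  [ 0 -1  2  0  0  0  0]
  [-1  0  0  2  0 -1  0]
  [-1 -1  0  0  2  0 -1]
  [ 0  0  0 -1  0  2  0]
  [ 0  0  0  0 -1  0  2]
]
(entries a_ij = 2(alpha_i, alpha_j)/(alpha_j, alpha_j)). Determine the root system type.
The matrix has rank 7 with 2's on the diagonal. Reading the off-diagonal entries as Dynkin edges (a single edge where a_ij = a_ji = -1; a double or triple edge where a_ij * a_ji = 2 or 3), the diagram is a chain of 6 nodes with one extra node attached to the third node from one end (E_7). One simple-root ordering that puts it in standard form is (alpha_3, alpha_7, alpha_2, alpha_5, alpha_1, alpha_4, alpha_6). So the algebra is type E_7.

E_7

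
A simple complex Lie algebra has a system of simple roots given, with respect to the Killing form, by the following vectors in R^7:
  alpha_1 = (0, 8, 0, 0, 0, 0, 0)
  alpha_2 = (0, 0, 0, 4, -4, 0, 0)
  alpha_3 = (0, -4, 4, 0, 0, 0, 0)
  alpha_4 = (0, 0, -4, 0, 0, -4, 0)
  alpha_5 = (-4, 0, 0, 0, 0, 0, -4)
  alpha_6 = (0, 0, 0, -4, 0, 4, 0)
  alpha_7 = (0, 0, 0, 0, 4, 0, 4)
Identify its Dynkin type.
C_7 (sp(14))

Compute the Cartan integers a_ij = 2(alpha_i, alpha_j)/(alpha_j, alpha_j); the resulting 7x7 Cartan matrix is
[[2, 0, -2, 0, 0, 0, 0], [0, 2, 0, 0, 0, -1, -1], [-1, 0, 2, -1, 0, 0, 0], [0, 0, -1, 2, 0, -1, 0], [0, 0, 0, 0, 2, 0, -1], [0, -1, 0, -1, 0, 2, 0], [0, -1, 0, 0, -1, 0, 2]].
The roots have two lengths (squared-length ratio 2:1); the short ones are alpha_{2,3,4,5,6,7}. The associated Dynkin diagram is a chain of 7 nodes with a double edge at one end; the terminal node there is the unique long simple root (C_7), so the type is C_7 (the algebra sp(14)).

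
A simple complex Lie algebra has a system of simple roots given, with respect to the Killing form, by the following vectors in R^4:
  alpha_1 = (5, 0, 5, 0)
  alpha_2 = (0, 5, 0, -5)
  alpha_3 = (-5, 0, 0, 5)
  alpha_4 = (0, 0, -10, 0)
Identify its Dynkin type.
Compute the Cartan integers a_ij = 2(alpha_i, alpha_j)/(alpha_j, alpha_j); the resulting 4x4 Cartan matrix is
[[2, 0, -1, -1], [0, 2, -1, 0], [-1, -1, 2, 0], [-2, 0, 0, 2]].
The roots have two lengths (squared-length ratio 2:1); the short ones are alpha_{1,2,3}. The associated Dynkin diagram is a chain of 4 nodes with a double edge at one end; the terminal node there is the unique long simple root (C_4), so the type is C_4 (the algebra sp(8)).

C4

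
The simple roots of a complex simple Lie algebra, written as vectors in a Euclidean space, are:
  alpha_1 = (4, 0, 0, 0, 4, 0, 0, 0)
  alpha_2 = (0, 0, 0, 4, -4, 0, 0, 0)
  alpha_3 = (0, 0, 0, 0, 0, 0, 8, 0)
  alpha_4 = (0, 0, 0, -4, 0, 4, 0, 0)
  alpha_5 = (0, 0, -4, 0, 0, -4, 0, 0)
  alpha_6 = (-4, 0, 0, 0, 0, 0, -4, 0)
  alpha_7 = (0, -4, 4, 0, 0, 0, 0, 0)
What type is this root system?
C_7

Compute the Cartan integers a_ij = 2(alpha_i, alpha_j)/(alpha_j, alpha_j); the resulting 7x7 Cartan matrix is
[[2, -1, 0, 0, 0, -1, 0], [-1, 2, 0, -1, 0, 0, 0], [0, 0, 2, 0, 0, -2, 0], [0, -1, 0, 2, -1, 0, 0], [0, 0, 0, -1, 2, 0, -1], [-1, 0, -1, 0, 0, 2, 0], [0, 0, 0, 0, -1, 0, 2]].
The roots have two lengths (squared-length ratio 2:1); the short ones are alpha_{1,2,4,5,6,7}. The associated Dynkin diagram is a chain of 7 nodes with a double edge at one end; the terminal node there is the unique long simple root (C_7), so the type is C_7 (the algebra sp(14)).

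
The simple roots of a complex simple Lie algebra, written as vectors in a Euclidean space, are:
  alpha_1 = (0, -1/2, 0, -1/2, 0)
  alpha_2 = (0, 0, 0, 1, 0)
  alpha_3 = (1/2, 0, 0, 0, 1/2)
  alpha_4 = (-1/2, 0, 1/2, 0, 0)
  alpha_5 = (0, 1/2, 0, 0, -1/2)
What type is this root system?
C5

Compute the Cartan integers a_ij = 2(alpha_i, alpha_j)/(alpha_j, alpha_j); the resulting 5x5 Cartan matrix is
[[2, -1, 0, 0, -1], [-2, 2, 0, 0, 0], [0, 0, 2, -1, -1], [0, 0, -1, 2, 0], [-1, 0, -1, 0, 2]].
The roots have two lengths (squared-length ratio 2:1); the short ones are alpha_{1,3,4,5}. The associated Dynkin diagram is a chain of 5 nodes with a double edge at one end; the terminal node there is the unique long simple root (C_5), so the type is C_5 (the algebra sp(10)).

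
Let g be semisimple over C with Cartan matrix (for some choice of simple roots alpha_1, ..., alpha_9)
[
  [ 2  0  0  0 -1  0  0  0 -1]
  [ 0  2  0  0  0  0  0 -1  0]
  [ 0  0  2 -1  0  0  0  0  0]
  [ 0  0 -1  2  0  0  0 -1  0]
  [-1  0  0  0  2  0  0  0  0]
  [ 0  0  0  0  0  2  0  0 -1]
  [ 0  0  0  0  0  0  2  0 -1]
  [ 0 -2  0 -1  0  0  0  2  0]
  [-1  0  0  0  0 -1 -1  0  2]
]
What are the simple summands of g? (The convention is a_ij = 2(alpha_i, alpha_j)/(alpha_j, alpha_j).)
B4 ⊕ D5

The diagram associated to this matrix has two connected components: the simple roots {alpha_2, alpha_3, alpha_4, alpha_8} form a chain of 4 nodes with a double edge at one end; the terminal node there is the unique short simple root (B_4), and {alpha_1, alpha_5, alpha_6, alpha_7, alpha_9} form a chain of 3 nodes with a fork of two nodes at one end (D_5). A semisimple Lie algebra decomposes uniquely as the direct sum of simple ideals, one per connected component of its Dynkin diagram, so g ≅ B_4 ⊕ D_5 (dimension 36 + 45 = 81).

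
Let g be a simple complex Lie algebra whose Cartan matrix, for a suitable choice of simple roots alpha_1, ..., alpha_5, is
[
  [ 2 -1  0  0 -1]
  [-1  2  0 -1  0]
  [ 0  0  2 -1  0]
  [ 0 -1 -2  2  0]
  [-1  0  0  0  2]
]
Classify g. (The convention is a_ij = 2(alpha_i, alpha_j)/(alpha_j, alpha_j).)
B_5 (so(11))

The matrix has rank 5 with 2's on the diagonal. Reading the off-diagonal entries as Dynkin edges (a single edge where a_ij = a_ji = -1; a double or triple edge where a_ij * a_ji = 2 or 3), the diagram is a chain of 5 nodes with a double edge at one end; the terminal node there is the unique short simple root (B_5). One simple-root ordering that puts it in standard form is (alpha_5, alpha_1, alpha_2, alpha_4, alpha_3). So the algebra is type B_5, i.e. so(11).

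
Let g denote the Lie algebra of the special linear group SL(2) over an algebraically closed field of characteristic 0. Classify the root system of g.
This is sl(2), which has dimension 2^2 - 1 = 3 and rank 2 - 1 = 1 (a Cartan subalgebra is the diagonal traceless matrices). In the classification of classical Lie algebras, the special linear algebra sl(n+1) has type A_n; here n = 1, so the Dynkin diagram is a chain of 1 nodes with single edges (A_1). Hence the type is A_1.

A_1 (sl(2))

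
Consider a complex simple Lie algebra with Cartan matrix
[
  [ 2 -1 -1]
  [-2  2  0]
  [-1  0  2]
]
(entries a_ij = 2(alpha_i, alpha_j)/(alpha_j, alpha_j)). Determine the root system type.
type C_3

The matrix has rank 3 with 2's on the diagonal. Reading the off-diagonal entries as Dynkin edges (a single edge where a_ij = a_ji = -1; a double or triple edge where a_ij * a_ji = 2 or 3), the diagram is a chain of 3 nodes with a double edge at one end; the terminal node there is the unique long simple root (C_3). One simple-root ordering that puts it in standard form is (alpha_3, alpha_1, alpha_2). So the algebra is type C_3, i.e. sp(6).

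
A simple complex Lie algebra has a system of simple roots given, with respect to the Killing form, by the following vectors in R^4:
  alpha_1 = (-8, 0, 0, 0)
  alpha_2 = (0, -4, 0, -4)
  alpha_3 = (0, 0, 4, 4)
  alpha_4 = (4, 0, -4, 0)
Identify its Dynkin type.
C_4

Compute the Cartan integers a_ij = 2(alpha_i, alpha_j)/(alpha_j, alpha_j); the resulting 4x4 Cartan matrix is
[[2, 0, 0, -2], [0, 2, -1, 0], [0, -1, 2, -1], [-1, 0, -1, 2]].
The roots have two lengths (squared-length ratio 2:1); the short ones are alpha_{2,3,4}. The associated Dynkin diagram is a chain of 4 nodes with a double edge at one end; the terminal node there is the unique long simple root (C_4), so the type is C_4 (the algebra sp(8)).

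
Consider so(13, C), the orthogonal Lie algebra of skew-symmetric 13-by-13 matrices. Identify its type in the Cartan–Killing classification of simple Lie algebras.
This is so(13) with 13 odd, which has dimension 13(13-1)/2 = 78 and rank (13-1)/2 = 6. In the classification of classical Lie algebras, the orthogonal algebra so(2n+1) in an odd number of variables has type B_n; here n = 6, so the Dynkin diagram is a chain of 6 nodes with a double edge at one end; the terminal node there is the unique short simple root (B_6). Hence the type is B_6.

B6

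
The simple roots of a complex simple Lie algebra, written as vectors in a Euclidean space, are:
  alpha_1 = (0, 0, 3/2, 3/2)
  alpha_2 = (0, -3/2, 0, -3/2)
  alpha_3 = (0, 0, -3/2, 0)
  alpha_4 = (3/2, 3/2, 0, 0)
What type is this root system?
Compute the Cartan integers a_ij = 2(alpha_i, alpha_j)/(alpha_j, alpha_j); the resulting 4x4 Cartan matrix is
[[2, -1, -2, 0], [-1, 2, 0, -1], [-1, 0, 2, 0], [0, -1, 0, 2]].
The roots have two lengths (squared-length ratio 2:1); the short ones are alpha_{3}. The associated Dynkin diagram is a chain of 4 nodes with a double edge at one end; the terminal node there is the unique short simple root (B_4), so the type is B_4 (the algebra so(9)).

type B_4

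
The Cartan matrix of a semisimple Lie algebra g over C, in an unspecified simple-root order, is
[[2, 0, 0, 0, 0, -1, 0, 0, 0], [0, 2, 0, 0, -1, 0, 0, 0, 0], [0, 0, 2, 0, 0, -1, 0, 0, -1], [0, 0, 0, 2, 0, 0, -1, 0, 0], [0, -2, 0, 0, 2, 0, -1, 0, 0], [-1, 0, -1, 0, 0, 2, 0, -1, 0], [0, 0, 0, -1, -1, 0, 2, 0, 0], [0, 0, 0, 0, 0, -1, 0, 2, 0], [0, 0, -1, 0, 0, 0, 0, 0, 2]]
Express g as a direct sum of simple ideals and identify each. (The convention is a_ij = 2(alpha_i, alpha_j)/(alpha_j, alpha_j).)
The diagram associated to this matrix has two connected components: the simple roots {alpha_2, alpha_4, alpha_5, alpha_7} form a chain of 4 nodes with a double edge at one end; the terminal node there is the unique short simple root (B_4), and {alpha_1, alpha_3, alpha_6, alpha_8, alpha_9} form a chain of 3 nodes with a fork of two nodes at one end (D_5). A semisimple Lie algebra decomposes uniquely as the direct sum of simple ideals, one per connected component of its Dynkin diagram, so g ≅ B_4 ⊕ D_5 (dimension 36 + 45 = 81).

B_4 (so(9)) ⊕ D_5 (so(10))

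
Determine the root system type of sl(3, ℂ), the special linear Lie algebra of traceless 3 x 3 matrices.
This is sl(3), which has dimension 3^2 - 1 = 8 and rank 3 - 1 = 2 (a Cartan subalgebra is the diagonal traceless matrices). In the classification of classical Lie algebras, the special linear algebra sl(n+1) has type A_n; here n = 2, so the Dynkin diagram is a chain of 2 nodes with single edges (A_2). Hence the type is A_2.

type A_2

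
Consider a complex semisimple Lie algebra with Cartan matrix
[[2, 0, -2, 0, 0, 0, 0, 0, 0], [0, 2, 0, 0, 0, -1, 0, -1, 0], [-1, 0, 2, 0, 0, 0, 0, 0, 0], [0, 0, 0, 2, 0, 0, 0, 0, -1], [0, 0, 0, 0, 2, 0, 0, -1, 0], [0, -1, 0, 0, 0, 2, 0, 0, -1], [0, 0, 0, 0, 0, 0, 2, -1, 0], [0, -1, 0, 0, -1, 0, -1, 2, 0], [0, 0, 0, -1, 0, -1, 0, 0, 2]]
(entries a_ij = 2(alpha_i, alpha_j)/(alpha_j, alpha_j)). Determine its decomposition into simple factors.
The diagram associated to this matrix has two connected components: the simple roots {alpha_1, alpha_3} form a chain of 2 nodes with a double edge at one end; the terminal node there is the unique short simple root (B_2), and {alpha_2, alpha_4, alpha_5, alpha_6, alpha_7, alpha_8, alpha_9} form a chain of 5 nodes with a fork of two nodes at one end (D_7). A semisimple Lie algebra decomposes uniquely as the direct sum of simple ideals, one per connected component of its Dynkin diagram, so g ≅ B_2 ⊕ D_7 (dimension 10 + 91 = 101).

type B_2 ⊕ type D_7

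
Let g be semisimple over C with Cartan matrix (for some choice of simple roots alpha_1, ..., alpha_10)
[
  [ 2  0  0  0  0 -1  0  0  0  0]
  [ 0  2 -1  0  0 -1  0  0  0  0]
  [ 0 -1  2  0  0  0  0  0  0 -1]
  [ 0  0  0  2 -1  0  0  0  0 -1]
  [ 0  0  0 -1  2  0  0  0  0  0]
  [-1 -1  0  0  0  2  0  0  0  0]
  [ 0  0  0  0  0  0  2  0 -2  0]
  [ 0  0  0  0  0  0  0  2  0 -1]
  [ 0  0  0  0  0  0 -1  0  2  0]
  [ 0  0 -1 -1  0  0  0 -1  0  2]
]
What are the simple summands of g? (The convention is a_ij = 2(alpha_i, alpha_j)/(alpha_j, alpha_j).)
The diagram associated to this matrix has two connected components: the simple roots {alpha_7, alpha_9} form a chain of 2 nodes with a double edge at one end; the terminal node there is the unique short simple root (B_2), and {alpha_1, alpha_2, alpha_3, alpha_4, alpha_5, alpha_6, alpha_8, alpha_10} form a chain of 7 nodes with one extra node attached to the third node from one end (E_8). A semisimple Lie algebra decomposes uniquely as the direct sum of simple ideals, one per connected component of its Dynkin diagram, so g ≅ B_2 ⊕ E_8 (dimension 10 + 248 = 258).

B2 ⊕ E8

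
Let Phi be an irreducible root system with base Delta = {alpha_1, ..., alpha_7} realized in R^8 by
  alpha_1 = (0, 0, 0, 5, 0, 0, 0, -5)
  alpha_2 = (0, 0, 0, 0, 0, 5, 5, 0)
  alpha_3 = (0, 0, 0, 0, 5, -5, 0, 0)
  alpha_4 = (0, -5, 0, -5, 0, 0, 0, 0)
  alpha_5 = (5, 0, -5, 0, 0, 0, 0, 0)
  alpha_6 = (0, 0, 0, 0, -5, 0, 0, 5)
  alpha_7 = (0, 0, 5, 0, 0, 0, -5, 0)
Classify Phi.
A7

Compute the Cartan integers a_ij = 2(alpha_i, alpha_j)/(alpha_j, alpha_j); the resulting 7x7 Cartan matrix is
[[2, 0, 0, -1, 0, -1, 0], [0, 2, -1, 0, 0, 0, -1], [0, -1, 2, 0, 0, -1, 0], [-1, 0, 0, 2, 0, 0, 0], [0, 0, 0, 0, 2, 0, -1], [-1, 0, -1, 0, 0, 2, 0], [0, -1, 0, 0, -1, 0, 2]].
All simple roots have the same length, so the diagram is simply laced. The associated Dynkin diagram is a chain of 7 nodes with single edges (A_7), so the type is A_7 (the algebra sl(8)).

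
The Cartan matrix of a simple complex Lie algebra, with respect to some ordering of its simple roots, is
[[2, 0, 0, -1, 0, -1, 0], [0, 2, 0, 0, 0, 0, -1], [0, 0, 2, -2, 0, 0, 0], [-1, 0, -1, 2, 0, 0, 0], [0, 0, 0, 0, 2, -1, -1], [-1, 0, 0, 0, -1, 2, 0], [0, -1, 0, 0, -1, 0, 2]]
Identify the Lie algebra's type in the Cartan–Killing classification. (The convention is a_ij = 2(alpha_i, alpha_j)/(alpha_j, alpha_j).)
The matrix has rank 7 with 2's on the diagonal. Reading the off-diagonal entries as Dynkin edges (a single edge where a_ij = a_ji = -1; a double or triple edge where a_ij * a_ji = 2 or 3), the diagram is a chain of 7 nodes with a double edge at one end; the terminal node there is the unique long simple root (C_7). One simple-root ordering that puts it in standard form is (alpha_2, alpha_7, alpha_5, alpha_6, alpha_1, alpha_4, alpha_3). So the algebra is type C_7, i.e. sp(14).

type C_7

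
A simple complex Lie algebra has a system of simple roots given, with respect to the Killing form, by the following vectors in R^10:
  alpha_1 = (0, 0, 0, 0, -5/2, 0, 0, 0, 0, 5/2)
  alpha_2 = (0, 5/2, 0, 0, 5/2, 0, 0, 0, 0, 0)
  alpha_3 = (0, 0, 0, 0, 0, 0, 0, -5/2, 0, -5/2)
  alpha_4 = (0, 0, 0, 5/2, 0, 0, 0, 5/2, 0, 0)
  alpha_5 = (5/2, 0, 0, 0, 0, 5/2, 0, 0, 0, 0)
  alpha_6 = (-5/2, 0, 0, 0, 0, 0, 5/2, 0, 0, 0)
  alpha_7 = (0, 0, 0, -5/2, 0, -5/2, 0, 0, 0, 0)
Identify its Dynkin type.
A_7

Compute the Cartan integers a_ij = 2(alpha_i, alpha_j)/(alpha_j, alpha_j); the resulting 7x7 Cartan matrix is
[[2, -1, -1, 0, 0, 0, 0], [-1, 2, 0, 0, 0, 0, 0], [-1, 0, 2, -1, 0, 0, 0], [0, 0, -1, 2, 0, 0, -1], [0, 0, 0, 0, 2, -1, -1], [0, 0, 0, 0, -1, 2, 0], [0, 0, 0, -1, -1, 0, 2]].
All simple roots have the same length, so the diagram is simply laced. The associated Dynkin diagram is a chain of 7 nodes with single edges (A_7), so the type is A_7 (the algebra sl(8)).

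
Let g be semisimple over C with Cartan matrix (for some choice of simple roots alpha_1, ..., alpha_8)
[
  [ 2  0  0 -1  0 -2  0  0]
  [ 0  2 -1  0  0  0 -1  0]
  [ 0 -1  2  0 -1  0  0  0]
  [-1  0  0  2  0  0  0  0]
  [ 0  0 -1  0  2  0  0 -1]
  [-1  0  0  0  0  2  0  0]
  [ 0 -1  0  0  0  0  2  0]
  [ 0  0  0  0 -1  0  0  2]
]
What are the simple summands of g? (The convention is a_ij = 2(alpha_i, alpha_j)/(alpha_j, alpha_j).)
The diagram associated to this matrix has two connected components: the simple roots {alpha_2, alpha_3, alpha_5, alpha_7, alpha_8} form a chain of 5 nodes with single edges (A_5), and {alpha_1, alpha_4, alpha_6} form a chain of 3 nodes with a double edge at one end; the terminal node there is the unique short simple root (B_3). A semisimple Lie algebra decomposes uniquely as the direct sum of simple ideals, one per connected component of its Dynkin diagram, so g ≅ A_5 ⊕ B_3 (dimension 35 + 21 = 56).

A_5 ⊕ B_3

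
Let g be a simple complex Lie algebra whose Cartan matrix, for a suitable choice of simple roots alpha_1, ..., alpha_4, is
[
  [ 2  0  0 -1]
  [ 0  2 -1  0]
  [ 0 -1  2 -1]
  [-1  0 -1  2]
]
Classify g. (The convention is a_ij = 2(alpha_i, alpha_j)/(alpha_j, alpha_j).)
The matrix has rank 4 with 2's on the diagonal. Reading the off-diagonal entries as Dynkin edges (a single edge where a_ij = a_ji = -1; a double or triple edge where a_ij * a_ji = 2 or 3), the diagram is a chain of 4 nodes with single edges (A_4). One simple-root ordering that puts it in standard form is (alpha_1, alpha_4, alpha_3, alpha_2). So the algebra is type A_4, i.e. sl(5).

A4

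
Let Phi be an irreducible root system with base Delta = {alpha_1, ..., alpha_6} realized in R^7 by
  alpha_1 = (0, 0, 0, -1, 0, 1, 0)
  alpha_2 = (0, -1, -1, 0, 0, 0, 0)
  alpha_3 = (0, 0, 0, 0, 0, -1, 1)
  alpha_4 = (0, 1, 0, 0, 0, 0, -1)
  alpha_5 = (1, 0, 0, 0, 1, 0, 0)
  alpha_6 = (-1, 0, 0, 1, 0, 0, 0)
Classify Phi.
A_6 (sl(7))

Compute the Cartan integers a_ij = 2(alpha_i, alpha_j)/(alpha_j, alpha_j); the resulting 6x6 Cartan matrix is
[[2, 0, -1, 0, 0, -1], [0, 2, 0, -1, 0, 0], [-1, 0, 2, -1, 0, 0], [0, -1, -1, 2, 0, 0], [0, 0, 0, 0, 2, -1], [-1, 0, 0, 0, -1, 2]].
All simple roots have the same length, so the diagram is simply laced. The associated Dynkin diagram is a chain of 6 nodes with single edges (A_6), so the type is A_6 (the algebra sl(7)).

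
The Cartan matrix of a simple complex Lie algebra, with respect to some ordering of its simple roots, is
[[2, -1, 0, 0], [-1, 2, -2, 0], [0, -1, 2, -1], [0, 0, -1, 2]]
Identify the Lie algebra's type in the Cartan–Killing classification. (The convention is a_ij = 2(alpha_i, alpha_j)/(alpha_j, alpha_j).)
F_4

The matrix has rank 4 with 2's on the diagonal. Reading the off-diagonal entries as Dynkin edges (a single edge where a_ij = a_ji = -1; a double or triple edge where a_ij * a_ji = 2 or 3), the diagram is a chain of 4 nodes with a double edge between the middle two (F_4). One simple-root ordering that puts it in standard form is (alpha_1, alpha_2, alpha_3, alpha_4). So the algebra is type F_4.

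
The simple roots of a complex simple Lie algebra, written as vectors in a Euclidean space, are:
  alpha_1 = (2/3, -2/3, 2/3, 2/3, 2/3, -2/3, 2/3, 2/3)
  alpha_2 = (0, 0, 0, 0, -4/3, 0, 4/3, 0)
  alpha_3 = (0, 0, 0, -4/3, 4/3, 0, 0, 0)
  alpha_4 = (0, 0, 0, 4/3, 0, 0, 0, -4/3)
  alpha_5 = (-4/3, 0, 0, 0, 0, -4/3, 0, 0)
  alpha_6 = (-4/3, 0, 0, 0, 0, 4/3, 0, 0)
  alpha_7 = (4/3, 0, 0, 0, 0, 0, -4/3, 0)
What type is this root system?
Compute the Cartan integers a_ij = 2(alpha_i, alpha_j)/(alpha_j, alpha_j); the resulting 7x7 Cartan matrix is
[[2, 0, 0, 0, 0, -1, 0], [0, 2, -1, 0, 0, 0, -1], [0, -1, 2, -1, 0, 0, 0], [0, 0, -1, 2, 0, 0, 0], [0, 0, 0, 0, 2, 0, -1], [-1, 0, 0, 0, 0, 2, -1], [0, -1, 0, 0, -1, -1, 2]].
All simple roots have the same length, so the diagram is simply laced. The associated Dynkin diagram is a chain of 6 nodes with one extra node attached to the third node from one end (E_7), so the type is E_7.

E_7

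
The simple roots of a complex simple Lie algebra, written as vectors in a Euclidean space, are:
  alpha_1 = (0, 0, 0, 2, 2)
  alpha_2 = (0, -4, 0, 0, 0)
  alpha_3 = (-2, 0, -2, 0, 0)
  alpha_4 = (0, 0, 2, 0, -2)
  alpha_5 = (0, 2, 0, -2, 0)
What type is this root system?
C5

Compute the Cartan integers a_ij = 2(alpha_i, alpha_j)/(alpha_j, alpha_j); the resulting 5x5 Cartan matrix is
[[2, 0, 0, -1, -1], [0, 2, 0, 0, -2], [0, 0, 2, -1, 0], [-1, 0, -1, 2, 0], [-1, -1, 0, 0, 2]].
The roots have two lengths (squared-length ratio 2:1); the short ones are alpha_{1,3,4,5}. The associated Dynkin diagram is a chain of 5 nodes with a double edge at one end; the terminal node there is the unique long simple root (C_5), so the type is C_5 (the algebra sp(10)).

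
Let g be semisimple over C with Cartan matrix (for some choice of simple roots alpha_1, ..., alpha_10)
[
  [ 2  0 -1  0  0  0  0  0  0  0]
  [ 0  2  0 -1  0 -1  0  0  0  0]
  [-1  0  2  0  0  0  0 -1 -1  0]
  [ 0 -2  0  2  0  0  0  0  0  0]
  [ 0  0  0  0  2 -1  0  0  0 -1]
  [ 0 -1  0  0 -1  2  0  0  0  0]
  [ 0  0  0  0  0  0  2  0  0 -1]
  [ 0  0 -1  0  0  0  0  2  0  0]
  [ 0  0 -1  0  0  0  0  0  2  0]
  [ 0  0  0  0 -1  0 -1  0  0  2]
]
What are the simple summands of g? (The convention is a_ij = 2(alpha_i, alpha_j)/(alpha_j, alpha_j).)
The diagram associated to this matrix has two connected components: the simple roots {alpha_2, alpha_4, alpha_5, alpha_6, alpha_7, alpha_10} form a chain of 6 nodes with a double edge at one end; the terminal node there is the unique long simple root (C_6), and {alpha_1, alpha_3, alpha_8, alpha_9} form a chain of 2 nodes with a fork of two nodes at one end (D_4). A semisimple Lie algebra decomposes uniquely as the direct sum of simple ideals, one per connected component of its Dynkin diagram, so g ≅ C_6 ⊕ D_4 (dimension 78 + 28 = 106).

type C_6 + type D_4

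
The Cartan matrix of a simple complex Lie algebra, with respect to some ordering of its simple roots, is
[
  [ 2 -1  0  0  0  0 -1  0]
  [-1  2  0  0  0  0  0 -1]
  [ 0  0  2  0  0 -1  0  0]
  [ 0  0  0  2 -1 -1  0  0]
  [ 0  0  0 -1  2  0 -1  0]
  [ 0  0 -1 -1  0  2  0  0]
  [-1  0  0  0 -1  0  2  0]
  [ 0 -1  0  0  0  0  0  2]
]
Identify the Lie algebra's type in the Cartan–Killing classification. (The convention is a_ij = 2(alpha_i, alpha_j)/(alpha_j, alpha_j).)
The matrix has rank 8 with 2's on the diagonal. Reading the off-diagonal entries as Dynkin edges (a single edge where a_ij = a_ji = -1; a double or triple edge where a_ij * a_ji = 2 or 3), the diagram is a chain of 8 nodes with single edges (A_8). One simple-root ordering that puts it in standard form is (alpha_3, alpha_6, alpha_4, alpha_5, alpha_7, alpha_1, alpha_2, alpha_8). So the algebra is type A_8, i.e. sl(9).

A8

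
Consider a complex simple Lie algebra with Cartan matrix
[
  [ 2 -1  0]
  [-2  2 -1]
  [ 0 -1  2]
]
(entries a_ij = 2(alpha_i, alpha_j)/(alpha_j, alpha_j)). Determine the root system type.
The matrix has rank 3 with 2's on the diagonal. Reading the off-diagonal entries as Dynkin edges (a single edge where a_ij = a_ji = -1; a double or triple edge where a_ij * a_ji = 2 or 3), the diagram is a chain of 3 nodes with a double edge at one end; the terminal node there is the unique short simple root (B_3). One simple-root ordering that puts it in standard form is (alpha_3, alpha_2, alpha_1). So the algebra is type B_3, i.e. so(7).

B_3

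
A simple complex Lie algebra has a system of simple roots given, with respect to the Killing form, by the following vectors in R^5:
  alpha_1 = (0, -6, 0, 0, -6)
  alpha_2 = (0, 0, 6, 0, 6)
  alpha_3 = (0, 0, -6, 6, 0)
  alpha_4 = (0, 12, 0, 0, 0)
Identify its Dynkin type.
Compute the Cartan integers a_ij = 2(alpha_i, alpha_j)/(alpha_j, alpha_j); the resulting 4x4 Cartan matrix is
[[2, -1, 0, -1], [-1, 2, -1, 0], [0, -1, 2, 0], [-2, 0, 0, 2]].
The roots have two lengths (squared-length ratio 2:1); the short ones are alpha_{1,2,3}. The associated Dynkin diagram is a chain of 4 nodes with a double edge at one end; the terminal node there is the unique long simple root (C_4), so the type is C_4 (the algebra sp(8)).

C_4 (sp(8))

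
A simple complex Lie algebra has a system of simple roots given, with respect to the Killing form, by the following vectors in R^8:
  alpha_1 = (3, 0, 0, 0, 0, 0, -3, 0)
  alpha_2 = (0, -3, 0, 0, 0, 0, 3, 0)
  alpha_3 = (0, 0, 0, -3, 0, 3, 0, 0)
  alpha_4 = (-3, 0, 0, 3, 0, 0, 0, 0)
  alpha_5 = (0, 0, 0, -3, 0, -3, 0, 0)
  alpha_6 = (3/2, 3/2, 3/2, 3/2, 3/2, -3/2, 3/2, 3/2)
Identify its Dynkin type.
Compute the Cartan integers a_ij = 2(alpha_i, alpha_j)/(alpha_j, alpha_j); the resulting 6x6 Cartan matrix is
[[2, -1, 0, -1, 0, 0], [-1, 2, 0, 0, 0, 0], [0, 0, 2, -1, 0, -1], [-1, 0, -1, 2, -1, 0], [0, 0, 0, -1, 2, 0], [0, 0, -1, 0, 0, 2]].
All simple roots have the same length, so the diagram is simply laced. The associated Dynkin diagram is a chain of 5 nodes with one extra node attached to the third node from one end (E_6), so the type is E_6.

E_6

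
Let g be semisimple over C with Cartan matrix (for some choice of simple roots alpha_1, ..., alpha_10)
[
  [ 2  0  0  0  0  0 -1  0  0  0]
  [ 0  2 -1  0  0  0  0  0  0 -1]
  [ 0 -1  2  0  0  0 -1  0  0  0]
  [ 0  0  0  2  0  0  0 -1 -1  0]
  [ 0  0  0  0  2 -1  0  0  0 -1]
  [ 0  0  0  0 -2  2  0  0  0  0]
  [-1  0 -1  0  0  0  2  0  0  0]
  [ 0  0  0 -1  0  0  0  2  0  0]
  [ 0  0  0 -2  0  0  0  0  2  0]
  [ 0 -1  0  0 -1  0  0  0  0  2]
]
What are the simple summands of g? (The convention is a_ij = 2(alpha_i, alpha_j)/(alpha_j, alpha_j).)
C_3 (sp(6)) ⊕ C_7 (sp(14))

The diagram associated to this matrix has two connected components: the simple roots {alpha_4, alpha_8, alpha_9} form a chain of 3 nodes with a double edge at one end; the terminal node there is the unique long simple root (C_3), and {alpha_1, alpha_2, alpha_3, alpha_5, alpha_6, alpha_7, alpha_10} form a chain of 7 nodes with a double edge at one end; the terminal node there is the unique long simple root (C_7). A semisimple Lie algebra decomposes uniquely as the direct sum of simple ideals, one per connected component of its Dynkin diagram, so g ≅ C_3 ⊕ C_7 (dimension 21 + 105 = 126).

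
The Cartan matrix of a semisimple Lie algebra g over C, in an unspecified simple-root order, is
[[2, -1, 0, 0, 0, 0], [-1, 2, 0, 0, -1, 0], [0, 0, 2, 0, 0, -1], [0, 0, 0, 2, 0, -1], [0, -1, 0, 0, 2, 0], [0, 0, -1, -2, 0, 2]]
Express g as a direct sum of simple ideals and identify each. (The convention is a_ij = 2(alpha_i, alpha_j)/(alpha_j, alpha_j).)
type A_3 ⊕ type B_3

The diagram associated to this matrix has two connected components: the simple roots {alpha_1, alpha_2, alpha_5} form a chain of 3 nodes with single edges (A_3), and {alpha_3, alpha_4, alpha_6} form a chain of 3 nodes with a double edge at one end; the terminal node there is the unique short simple root (B_3). A semisimple Lie algebra decomposes uniquely as the direct sum of simple ideals, one per connected component of its Dynkin diagram, so g ≅ A_3 ⊕ B_3 (dimension 15 + 21 = 36).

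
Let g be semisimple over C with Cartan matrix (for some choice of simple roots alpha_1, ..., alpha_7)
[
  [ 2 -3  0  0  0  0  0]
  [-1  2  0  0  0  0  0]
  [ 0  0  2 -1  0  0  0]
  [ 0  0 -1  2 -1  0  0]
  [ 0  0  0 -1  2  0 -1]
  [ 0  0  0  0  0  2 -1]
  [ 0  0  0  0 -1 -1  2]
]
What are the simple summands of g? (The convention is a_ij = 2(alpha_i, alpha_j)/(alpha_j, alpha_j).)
A_5 + G_2

The diagram associated to this matrix has two connected components: the simple roots {alpha_3, alpha_4, alpha_5, alpha_6, alpha_7} form a chain of 5 nodes with single edges (A_5), and {alpha_1, alpha_2} form two nodes joined by a triple edge (G_2). A semisimple Lie algebra decomposes uniquely as the direct sum of simple ideals, one per connected component of its Dynkin diagram, so g ≅ A_5 ⊕ G_2 (dimension 35 + 14 = 49).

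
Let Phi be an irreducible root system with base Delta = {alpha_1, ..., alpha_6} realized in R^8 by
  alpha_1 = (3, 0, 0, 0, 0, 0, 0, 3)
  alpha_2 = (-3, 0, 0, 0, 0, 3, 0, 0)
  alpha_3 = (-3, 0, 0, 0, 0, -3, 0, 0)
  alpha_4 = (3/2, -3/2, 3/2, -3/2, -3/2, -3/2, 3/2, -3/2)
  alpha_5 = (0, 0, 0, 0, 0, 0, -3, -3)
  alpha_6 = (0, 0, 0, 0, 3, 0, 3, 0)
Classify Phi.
E_6

Compute the Cartan integers a_ij = 2(alpha_i, alpha_j)/(alpha_j, alpha_j); the resulting 6x6 Cartan matrix is
[[2, -1, -1, 0, -1, 0], [-1, 2, 0, -1, 0, 0], [-1, 0, 2, 0, 0, 0], [0, -1, 0, 2, 0, 0], [-1, 0, 0, 0, 2, -1], [0, 0, 0, 0, -1, 2]].
All simple roots have the same length, so the diagram is simply laced. The associated Dynkin diagram is a chain of 5 nodes with one extra node attached to the third node from one end (E_6), so the type is E_6.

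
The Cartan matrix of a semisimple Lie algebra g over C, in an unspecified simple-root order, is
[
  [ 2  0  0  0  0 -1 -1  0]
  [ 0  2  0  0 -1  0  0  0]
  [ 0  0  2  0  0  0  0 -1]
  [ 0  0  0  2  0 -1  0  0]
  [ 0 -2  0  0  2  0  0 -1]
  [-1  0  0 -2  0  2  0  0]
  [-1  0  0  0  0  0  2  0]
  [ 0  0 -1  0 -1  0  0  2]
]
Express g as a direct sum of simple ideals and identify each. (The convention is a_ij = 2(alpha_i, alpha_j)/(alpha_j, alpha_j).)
B_4 (so(9)) ⊕ B_4 (so(9))

The diagram associated to this matrix has two connected components: the simple roots {alpha_2, alpha_3, alpha_5, alpha_8} form a chain of 4 nodes with a double edge at one end; the terminal node there is the unique short simple root (B_4), and {alpha_1, alpha_4, alpha_6, alpha_7} form a chain of 4 nodes with a double edge at one end; the terminal node there is the unique short simple root (B_4). A semisimple Lie algebra decomposes uniquely as the direct sum of simple ideals, one per connected component of its Dynkin diagram, so g ≅ B_4 ⊕ B_4 (dimension 36 + 36 = 72).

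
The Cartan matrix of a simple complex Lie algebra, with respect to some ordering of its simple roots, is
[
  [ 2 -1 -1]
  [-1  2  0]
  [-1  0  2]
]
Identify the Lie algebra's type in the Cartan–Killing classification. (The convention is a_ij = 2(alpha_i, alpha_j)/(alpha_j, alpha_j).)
The matrix has rank 3 with 2's on the diagonal. Reading the off-diagonal entries as Dynkin edges (a single edge where a_ij = a_ji = -1; a double or triple edge where a_ij * a_ji = 2 or 3), the diagram is a chain of 3 nodes with single edges (A_3). One simple-root ordering that puts it in standard form is (alpha_2, alpha_1, alpha_3). So the algebra is type A_3, i.e. sl(4).

A3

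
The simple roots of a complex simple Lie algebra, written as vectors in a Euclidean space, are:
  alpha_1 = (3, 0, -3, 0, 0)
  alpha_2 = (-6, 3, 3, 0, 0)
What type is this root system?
Compute the Cartan integers a_ij = 2(alpha_i, alpha_j)/(alpha_j, alpha_j); the resulting 2x2 Cartan matrix is
[[2, -1], [-3, 2]].
The roots have two lengths (squared-length ratio 3:1); the short ones are alpha_{1}. The associated Dynkin diagram is two nodes joined by a triple edge (G_2), so the type is G_2.

G_2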